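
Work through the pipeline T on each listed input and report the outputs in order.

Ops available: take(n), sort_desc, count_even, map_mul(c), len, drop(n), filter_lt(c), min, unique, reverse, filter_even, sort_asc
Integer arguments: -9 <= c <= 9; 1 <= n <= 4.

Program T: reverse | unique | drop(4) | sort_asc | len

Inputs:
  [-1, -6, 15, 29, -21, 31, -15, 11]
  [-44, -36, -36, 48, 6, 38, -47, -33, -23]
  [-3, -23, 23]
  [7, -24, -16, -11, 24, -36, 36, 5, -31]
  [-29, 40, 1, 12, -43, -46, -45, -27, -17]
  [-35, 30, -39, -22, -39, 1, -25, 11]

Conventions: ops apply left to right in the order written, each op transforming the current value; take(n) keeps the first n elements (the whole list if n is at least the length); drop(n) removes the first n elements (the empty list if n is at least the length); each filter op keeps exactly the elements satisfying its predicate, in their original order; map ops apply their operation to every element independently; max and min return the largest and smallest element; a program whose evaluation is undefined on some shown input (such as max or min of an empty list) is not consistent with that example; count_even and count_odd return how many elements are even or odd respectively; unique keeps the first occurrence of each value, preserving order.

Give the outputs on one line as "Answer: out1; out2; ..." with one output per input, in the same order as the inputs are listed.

Execution, op by op:
  [-1, -6, 15, 29, -21, 31, -15, 11] -> [11, -15, 31, -21, 29, 15, -6, -1] -> [11, -15, 31, -21, 29, 15, -6, -1] -> [29, 15, -6, -1] -> [-6, -1, 15, 29] -> 4
  [-44, -36, -36, 48, 6, 38, -47, -33, -23] -> [-23, -33, -47, 38, 6, 48, -36, -36, -44] -> [-23, -33, -47, 38, 6, 48, -36, -44] -> [6, 48, -36, -44] -> [-44, -36, 6, 48] -> 4
  [-3, -23, 23] -> [23, -23, -3] -> [23, -23, -3] -> [] -> [] -> 0
  [7, -24, -16, -11, 24, -36, 36, 5, -31] -> [-31, 5, 36, -36, 24, -11, -16, -24, 7] -> [-31, 5, 36, -36, 24, -11, -16, -24, 7] -> [24, -11, -16, -24, 7] -> [-24, -16, -11, 7, 24] -> 5
  [-29, 40, 1, 12, -43, -46, -45, -27, -17] -> [-17, -27, -45, -46, -43, 12, 1, 40, -29] -> [-17, -27, -45, -46, -43, 12, 1, 40, -29] -> [-43, 12, 1, 40, -29] -> [-43, -29, 1, 12, 40] -> 5
  [-35, 30, -39, -22, -39, 1, -25, 11] -> [11, -25, 1, -39, -22, -39, 30, -35] -> [11, -25, 1, -39, -22, 30, -35] -> [-22, 30, -35] -> [-35, -22, 30] -> 3

4; 4; 0; 5; 5; 3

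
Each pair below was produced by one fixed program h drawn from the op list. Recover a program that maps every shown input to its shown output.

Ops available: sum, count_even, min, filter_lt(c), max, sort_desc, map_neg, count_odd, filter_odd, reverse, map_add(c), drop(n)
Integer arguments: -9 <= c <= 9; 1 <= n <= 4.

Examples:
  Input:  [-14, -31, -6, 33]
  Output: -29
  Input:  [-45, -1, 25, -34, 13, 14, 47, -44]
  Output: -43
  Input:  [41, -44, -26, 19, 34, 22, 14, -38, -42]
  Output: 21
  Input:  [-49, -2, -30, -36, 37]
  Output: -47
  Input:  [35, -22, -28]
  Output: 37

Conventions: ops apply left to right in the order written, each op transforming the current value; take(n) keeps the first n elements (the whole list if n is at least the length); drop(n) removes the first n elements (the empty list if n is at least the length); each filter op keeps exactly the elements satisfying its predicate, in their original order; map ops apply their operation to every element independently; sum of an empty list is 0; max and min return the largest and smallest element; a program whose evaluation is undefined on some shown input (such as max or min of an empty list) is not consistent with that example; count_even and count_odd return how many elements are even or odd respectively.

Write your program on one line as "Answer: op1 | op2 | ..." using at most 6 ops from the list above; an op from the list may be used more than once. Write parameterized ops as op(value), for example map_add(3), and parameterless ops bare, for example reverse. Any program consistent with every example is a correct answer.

filter_odd | reverse | map_add(2) | sort_desc | min

Check, running the answer program on each example:
  [-14, -31, -6, 33] -> [-31, 33] -> [33, -31] -> [35, -29] -> [35, -29] -> -29
  [-45, -1, 25, -34, 13, 14, 47, -44] -> [-45, -1, 25, 13, 47] -> [47, 13, 25, -1, -45] -> [49, 15, 27, 1, -43] -> [49, 27, 15, 1, -43] -> -43
  [41, -44, -26, 19, 34, 22, 14, -38, -42] -> [41, 19] -> [19, 41] -> [21, 43] -> [43, 21] -> 21
  [-49, -2, -30, -36, 37] -> [-49, 37] -> [37, -49] -> [39, -47] -> [39, -47] -> -47
  [35, -22, -28] -> [35] -> [35] -> [37] -> [37] -> 37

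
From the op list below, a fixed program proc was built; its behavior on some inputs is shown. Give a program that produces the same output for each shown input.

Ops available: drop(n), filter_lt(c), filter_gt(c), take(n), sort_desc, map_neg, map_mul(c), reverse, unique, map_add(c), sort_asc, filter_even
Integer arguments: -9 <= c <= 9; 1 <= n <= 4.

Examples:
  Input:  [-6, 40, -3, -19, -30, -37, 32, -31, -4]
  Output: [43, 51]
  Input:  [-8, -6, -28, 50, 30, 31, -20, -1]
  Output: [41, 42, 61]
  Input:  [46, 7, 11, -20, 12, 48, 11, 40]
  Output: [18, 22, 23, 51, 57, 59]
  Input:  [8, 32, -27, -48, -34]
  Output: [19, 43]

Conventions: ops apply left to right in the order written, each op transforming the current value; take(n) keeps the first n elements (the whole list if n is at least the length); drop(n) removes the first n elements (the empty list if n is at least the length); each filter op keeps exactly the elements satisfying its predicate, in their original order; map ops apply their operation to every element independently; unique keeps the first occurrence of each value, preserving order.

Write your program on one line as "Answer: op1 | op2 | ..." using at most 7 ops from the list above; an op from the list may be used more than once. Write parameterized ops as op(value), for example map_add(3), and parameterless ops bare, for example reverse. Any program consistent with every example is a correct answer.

filter_gt(3) | map_add(2) | sort_desc | sort_asc | map_add(9) | unique

Check, running the answer program on each example:
  [-6, 40, -3, -19, -30, -37, 32, -31, -4] -> [40, 32] -> [42, 34] -> [42, 34] -> [34, 42] -> [43, 51] -> [43, 51]
  [-8, -6, -28, 50, 30, 31, -20, -1] -> [50, 30, 31] -> [52, 32, 33] -> [52, 33, 32] -> [32, 33, 52] -> [41, 42, 61] -> [41, 42, 61]
  [46, 7, 11, -20, 12, 48, 11, 40] -> [46, 7, 11, 12, 48, 11, 40] -> [48, 9, 13, 14, 50, 13, 42] -> [50, 48, 42, 14, 13, 13, 9] -> [9, 13, 13, 14, 42, 48, 50] -> [18, 22, 22, 23, 51, 57, 59] -> [18, 22, 23, 51, 57, 59]
  [8, 32, -27, -48, -34] -> [8, 32] -> [10, 34] -> [34, 10] -> [10, 34] -> [19, 43] -> [19, 43]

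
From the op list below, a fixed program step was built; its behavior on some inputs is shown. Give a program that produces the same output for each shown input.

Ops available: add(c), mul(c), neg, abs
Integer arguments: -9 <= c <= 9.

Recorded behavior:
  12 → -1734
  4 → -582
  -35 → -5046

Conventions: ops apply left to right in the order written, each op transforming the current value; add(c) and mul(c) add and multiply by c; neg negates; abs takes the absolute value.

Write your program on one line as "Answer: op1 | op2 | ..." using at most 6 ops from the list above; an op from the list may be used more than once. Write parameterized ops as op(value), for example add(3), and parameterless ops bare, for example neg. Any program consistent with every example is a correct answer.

neg | abs | mul(-6) | mul(4) | add(-1) | mul(6)

Check, running the answer program on each example:
  12 -> -12 -> 12 -> -72 -> -288 -> -289 -> -1734
  4 -> -4 -> 4 -> -24 -> -96 -> -97 -> -582
  -35 -> 35 -> 35 -> -210 -> -840 -> -841 -> -5046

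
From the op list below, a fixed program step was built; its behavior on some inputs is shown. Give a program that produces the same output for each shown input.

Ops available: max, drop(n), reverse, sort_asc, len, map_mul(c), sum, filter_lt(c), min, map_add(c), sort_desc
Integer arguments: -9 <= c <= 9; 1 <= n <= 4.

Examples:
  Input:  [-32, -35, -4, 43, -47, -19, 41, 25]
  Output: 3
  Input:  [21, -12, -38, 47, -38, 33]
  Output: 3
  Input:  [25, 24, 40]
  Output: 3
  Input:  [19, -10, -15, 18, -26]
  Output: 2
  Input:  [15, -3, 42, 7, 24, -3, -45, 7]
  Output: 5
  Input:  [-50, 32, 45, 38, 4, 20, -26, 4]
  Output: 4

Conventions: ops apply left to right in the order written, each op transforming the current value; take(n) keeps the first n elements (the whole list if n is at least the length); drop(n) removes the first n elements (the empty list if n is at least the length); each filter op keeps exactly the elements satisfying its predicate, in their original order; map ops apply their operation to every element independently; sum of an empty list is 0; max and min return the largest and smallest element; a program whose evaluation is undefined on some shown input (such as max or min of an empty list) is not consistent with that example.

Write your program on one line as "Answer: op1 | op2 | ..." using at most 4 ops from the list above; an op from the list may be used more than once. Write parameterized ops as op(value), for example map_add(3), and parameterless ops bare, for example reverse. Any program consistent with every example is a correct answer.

map_mul(-1) | filter_lt(-4) | reverse | len

Check, running the answer program on each example:
  [-32, -35, -4, 43, -47, -19, 41, 25] -> [32, 35, 4, -43, 47, 19, -41, -25] -> [-43, -41, -25] -> [-25, -41, -43] -> 3
  [21, -12, -38, 47, -38, 33] -> [-21, 12, 38, -47, 38, -33] -> [-21, -47, -33] -> [-33, -47, -21] -> 3
  [25, 24, 40] -> [-25, -24, -40] -> [-25, -24, -40] -> [-40, -24, -25] -> 3
  [19, -10, -15, 18, -26] -> [-19, 10, 15, -18, 26] -> [-19, -18] -> [-18, -19] -> 2
  [15, -3, 42, 7, 24, -3, -45, 7] -> [-15, 3, -42, -7, -24, 3, 45, -7] -> [-15, -42, -7, -24, -7] -> [-7, -24, -7, -42, -15] -> 5
  [-50, 32, 45, 38, 4, 20, -26, 4] -> [50, -32, -45, -38, -4, -20, 26, -4] -> [-32, -45, -38, -20] -> [-20, -38, -45, -32] -> 4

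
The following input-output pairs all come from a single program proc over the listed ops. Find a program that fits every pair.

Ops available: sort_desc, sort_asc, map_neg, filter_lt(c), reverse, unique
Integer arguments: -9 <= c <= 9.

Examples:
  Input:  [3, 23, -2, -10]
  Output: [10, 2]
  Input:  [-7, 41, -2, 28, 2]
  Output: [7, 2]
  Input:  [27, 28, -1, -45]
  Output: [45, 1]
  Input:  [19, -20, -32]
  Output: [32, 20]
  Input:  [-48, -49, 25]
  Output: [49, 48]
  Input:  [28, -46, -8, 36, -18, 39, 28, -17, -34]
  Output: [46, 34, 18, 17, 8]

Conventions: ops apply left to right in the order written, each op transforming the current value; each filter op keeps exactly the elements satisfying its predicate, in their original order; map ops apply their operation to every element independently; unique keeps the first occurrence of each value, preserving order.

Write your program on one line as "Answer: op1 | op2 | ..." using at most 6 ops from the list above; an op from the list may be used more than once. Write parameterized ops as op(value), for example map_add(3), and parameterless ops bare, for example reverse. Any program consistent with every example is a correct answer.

unique | reverse | filter_lt(2) | map_neg | sort_asc | reverse

Check, running the answer program on each example:
  [3, 23, -2, -10] -> [3, 23, -2, -10] -> [-10, -2, 23, 3] -> [-10, -2] -> [10, 2] -> [2, 10] -> [10, 2]
  [-7, 41, -2, 28, 2] -> [-7, 41, -2, 28, 2] -> [2, 28, -2, 41, -7] -> [-2, -7] -> [2, 7] -> [2, 7] -> [7, 2]
  [27, 28, -1, -45] -> [27, 28, -1, -45] -> [-45, -1, 28, 27] -> [-45, -1] -> [45, 1] -> [1, 45] -> [45, 1]
  [19, -20, -32] -> [19, -20, -32] -> [-32, -20, 19] -> [-32, -20] -> [32, 20] -> [20, 32] -> [32, 20]
  [-48, -49, 25] -> [-48, -49, 25] -> [25, -49, -48] -> [-49, -48] -> [49, 48] -> [48, 49] -> [49, 48]
  [28, -46, -8, 36, -18, 39, 28, -17, -34] -> [28, -46, -8, 36, -18, 39, -17, -34] -> [-34, -17, 39, -18, 36, -8, -46, 28] -> [-34, -17, -18, -8, -46] -> [34, 17, 18, 8, 46] -> [8, 17, 18, 34, 46] -> [46, 34, 18, 17, 8]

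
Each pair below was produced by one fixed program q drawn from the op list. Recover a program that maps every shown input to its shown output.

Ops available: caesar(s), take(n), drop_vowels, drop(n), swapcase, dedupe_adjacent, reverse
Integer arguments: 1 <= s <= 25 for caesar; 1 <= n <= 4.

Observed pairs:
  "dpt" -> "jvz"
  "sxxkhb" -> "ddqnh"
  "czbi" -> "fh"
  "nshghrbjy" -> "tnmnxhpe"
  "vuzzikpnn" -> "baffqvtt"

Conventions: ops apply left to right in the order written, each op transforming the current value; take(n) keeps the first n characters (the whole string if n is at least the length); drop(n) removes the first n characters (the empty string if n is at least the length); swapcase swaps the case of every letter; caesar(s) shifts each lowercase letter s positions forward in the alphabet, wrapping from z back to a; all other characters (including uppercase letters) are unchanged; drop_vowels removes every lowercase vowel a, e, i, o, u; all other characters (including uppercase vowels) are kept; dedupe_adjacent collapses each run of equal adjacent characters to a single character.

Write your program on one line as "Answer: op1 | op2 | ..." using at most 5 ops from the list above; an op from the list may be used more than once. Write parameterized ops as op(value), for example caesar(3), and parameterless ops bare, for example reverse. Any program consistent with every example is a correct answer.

caesar(12) | drop_vowels | caesar(23) | caesar(23)

Check, running the answer program on each example:
  "dpt" -> "pbf" -> "pbf" -> "myc" -> "jvz"
  "sxxkhb" -> "ejjwtn" -> "jjwtn" -> "ggtqk" -> "ddqnh"
  "czbi" -> "olnu" -> "ln" -> "ik" -> "fh"
  "nshghrbjy" -> "zetstdnvk" -> "ztstdnvk" -> "wqpqaksh" -> "tnmnxhpe"
  "vuzzikpnn" -> "hglluwbzz" -> "hgllwbzz" -> "ediityww" -> "baffqvtt"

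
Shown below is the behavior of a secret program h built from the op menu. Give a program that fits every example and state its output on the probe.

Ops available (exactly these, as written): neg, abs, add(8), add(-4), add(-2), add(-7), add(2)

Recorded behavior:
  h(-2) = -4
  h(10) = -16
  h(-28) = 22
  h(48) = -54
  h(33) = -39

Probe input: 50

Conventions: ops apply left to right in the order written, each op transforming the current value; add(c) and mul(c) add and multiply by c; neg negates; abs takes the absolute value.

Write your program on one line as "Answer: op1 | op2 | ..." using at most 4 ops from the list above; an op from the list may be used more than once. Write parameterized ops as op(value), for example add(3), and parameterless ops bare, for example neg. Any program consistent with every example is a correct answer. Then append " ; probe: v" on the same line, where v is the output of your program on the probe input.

neg | add(-2) | add(-4) ; probe: -56

Check, running the answer program on each example:
  -2 -> 2 -> 0 -> -4
  10 -> -10 -> -12 -> -16
  -28 -> 28 -> 26 -> 22
  48 -> -48 -> -50 -> -54
  33 -> -33 -> -35 -> -39
  probe: 50 -> -50 -> -52 -> -56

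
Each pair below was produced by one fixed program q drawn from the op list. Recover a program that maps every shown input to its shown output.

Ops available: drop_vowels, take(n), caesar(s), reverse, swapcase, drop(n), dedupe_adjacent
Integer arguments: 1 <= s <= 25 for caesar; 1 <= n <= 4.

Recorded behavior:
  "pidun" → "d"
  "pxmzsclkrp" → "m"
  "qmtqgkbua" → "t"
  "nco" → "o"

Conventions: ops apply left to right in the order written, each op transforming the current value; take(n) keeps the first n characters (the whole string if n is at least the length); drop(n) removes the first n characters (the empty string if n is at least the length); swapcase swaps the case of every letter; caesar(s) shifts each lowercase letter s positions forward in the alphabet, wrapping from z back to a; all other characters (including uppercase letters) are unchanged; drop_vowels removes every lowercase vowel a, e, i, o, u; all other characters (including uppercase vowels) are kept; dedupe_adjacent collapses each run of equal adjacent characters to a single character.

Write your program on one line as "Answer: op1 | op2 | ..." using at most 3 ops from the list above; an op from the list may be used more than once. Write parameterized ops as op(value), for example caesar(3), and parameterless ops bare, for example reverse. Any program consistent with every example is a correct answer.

take(3) | drop(2)

Check, running the answer program on each example:
  "pidun" -> "pid" -> "d"
  "pxmzsclkrp" -> "pxm" -> "m"
  "qmtqgkbua" -> "qmt" -> "t"
  "nco" -> "nco" -> "o"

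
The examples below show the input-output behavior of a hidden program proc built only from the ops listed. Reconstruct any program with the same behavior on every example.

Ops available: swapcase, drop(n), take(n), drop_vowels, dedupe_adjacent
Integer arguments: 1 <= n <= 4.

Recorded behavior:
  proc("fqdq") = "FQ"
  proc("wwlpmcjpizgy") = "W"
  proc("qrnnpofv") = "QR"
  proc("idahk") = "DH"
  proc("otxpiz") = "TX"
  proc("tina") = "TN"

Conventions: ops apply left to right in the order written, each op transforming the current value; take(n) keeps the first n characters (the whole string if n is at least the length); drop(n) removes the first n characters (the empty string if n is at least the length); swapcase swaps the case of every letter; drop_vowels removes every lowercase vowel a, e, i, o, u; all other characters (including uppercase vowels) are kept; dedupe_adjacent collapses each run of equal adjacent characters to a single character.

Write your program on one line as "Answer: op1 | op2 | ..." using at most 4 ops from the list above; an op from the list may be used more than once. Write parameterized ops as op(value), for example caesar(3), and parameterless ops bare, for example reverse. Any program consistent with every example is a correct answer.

drop_vowels | swapcase | take(2) | dedupe_adjacent

Check, running the answer program on each example:
  "fqdq" -> "fqdq" -> "FQDQ" -> "FQ" -> "FQ"
  "wwlpmcjpizgy" -> "wwlpmcjpzgy" -> "WWLPMCJPZGY" -> "WW" -> "W"
  "qrnnpofv" -> "qrnnpfv" -> "QRNNPFV" -> "QR" -> "QR"
  "idahk" -> "dhk" -> "DHK" -> "DH" -> "DH"
  "otxpiz" -> "txpz" -> "TXPZ" -> "TX" -> "TX"
  "tina" -> "tn" -> "TN" -> "TN" -> "TN"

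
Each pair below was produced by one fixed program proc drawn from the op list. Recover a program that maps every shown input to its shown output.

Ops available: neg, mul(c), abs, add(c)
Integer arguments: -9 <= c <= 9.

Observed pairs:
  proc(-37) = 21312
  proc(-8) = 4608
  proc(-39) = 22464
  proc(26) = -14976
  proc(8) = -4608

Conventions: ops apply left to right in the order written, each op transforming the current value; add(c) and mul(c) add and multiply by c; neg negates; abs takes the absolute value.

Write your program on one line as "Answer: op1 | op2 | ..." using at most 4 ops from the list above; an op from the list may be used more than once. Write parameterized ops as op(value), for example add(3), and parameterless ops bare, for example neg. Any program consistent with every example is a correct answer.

mul(-9) | mul(-8) | mul(-8)

Check, running the answer program on each example:
  -37 -> 333 -> -2664 -> 21312
  -8 -> 72 -> -576 -> 4608
  -39 -> 351 -> -2808 -> 22464
  26 -> -234 -> 1872 -> -14976
  8 -> -72 -> 576 -> -4608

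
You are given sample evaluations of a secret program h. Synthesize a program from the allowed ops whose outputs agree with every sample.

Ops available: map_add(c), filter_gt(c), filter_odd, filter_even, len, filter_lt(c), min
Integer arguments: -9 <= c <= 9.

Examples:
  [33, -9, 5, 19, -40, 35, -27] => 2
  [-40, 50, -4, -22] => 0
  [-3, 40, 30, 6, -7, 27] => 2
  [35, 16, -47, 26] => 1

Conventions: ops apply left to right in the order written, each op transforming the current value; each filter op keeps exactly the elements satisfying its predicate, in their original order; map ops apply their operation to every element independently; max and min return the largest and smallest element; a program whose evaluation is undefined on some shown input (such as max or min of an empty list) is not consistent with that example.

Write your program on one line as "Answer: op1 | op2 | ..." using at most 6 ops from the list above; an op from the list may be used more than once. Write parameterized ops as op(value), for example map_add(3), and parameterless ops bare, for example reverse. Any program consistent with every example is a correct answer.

map_add(-8) | filter_lt(6) | filter_lt(-3) | filter_odd | len

Check, running the answer program on each example:
  [33, -9, 5, 19, -40, 35, -27] -> [25, -17, -3, 11, -48, 27, -35] -> [-17, -3, -48, -35] -> [-17, -48, -35] -> [-17, -35] -> 2
  [-40, 50, -4, -22] -> [-48, 42, -12, -30] -> [-48, -12, -30] -> [-48, -12, -30] -> [] -> 0
  [-3, 40, 30, 6, -7, 27] -> [-11, 32, 22, -2, -15, 19] -> [-11, -2, -15] -> [-11, -15] -> [-11, -15] -> 2
  [35, 16, -47, 26] -> [27, 8, -55, 18] -> [-55] -> [-55] -> [-55] -> 1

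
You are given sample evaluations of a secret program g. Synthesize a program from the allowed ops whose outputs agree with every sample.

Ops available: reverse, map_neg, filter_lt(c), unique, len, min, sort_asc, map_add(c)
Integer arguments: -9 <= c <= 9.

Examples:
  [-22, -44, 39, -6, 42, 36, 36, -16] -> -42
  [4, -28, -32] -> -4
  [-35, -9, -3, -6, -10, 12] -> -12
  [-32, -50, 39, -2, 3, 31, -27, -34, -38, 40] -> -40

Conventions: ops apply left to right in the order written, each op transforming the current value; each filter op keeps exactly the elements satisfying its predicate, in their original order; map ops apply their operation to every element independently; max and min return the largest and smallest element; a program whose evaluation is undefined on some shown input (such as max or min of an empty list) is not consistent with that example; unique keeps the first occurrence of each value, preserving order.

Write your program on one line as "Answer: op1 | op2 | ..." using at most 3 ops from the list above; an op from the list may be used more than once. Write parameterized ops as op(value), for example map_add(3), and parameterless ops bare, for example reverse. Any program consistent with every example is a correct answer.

reverse | map_neg | min

Check, running the answer program on each example:
  [-22, -44, 39, -6, 42, 36, 36, -16] -> [-16, 36, 36, 42, -6, 39, -44, -22] -> [16, -36, -36, -42, 6, -39, 44, 22] -> -42
  [4, -28, -32] -> [-32, -28, 4] -> [32, 28, -4] -> -4
  [-35, -9, -3, -6, -10, 12] -> [12, -10, -6, -3, -9, -35] -> [-12, 10, 6, 3, 9, 35] -> -12
  [-32, -50, 39, -2, 3, 31, -27, -34, -38, 40] -> [40, -38, -34, -27, 31, 3, -2, 39, -50, -32] -> [-40, 38, 34, 27, -31, -3, 2, -39, 50, 32] -> -40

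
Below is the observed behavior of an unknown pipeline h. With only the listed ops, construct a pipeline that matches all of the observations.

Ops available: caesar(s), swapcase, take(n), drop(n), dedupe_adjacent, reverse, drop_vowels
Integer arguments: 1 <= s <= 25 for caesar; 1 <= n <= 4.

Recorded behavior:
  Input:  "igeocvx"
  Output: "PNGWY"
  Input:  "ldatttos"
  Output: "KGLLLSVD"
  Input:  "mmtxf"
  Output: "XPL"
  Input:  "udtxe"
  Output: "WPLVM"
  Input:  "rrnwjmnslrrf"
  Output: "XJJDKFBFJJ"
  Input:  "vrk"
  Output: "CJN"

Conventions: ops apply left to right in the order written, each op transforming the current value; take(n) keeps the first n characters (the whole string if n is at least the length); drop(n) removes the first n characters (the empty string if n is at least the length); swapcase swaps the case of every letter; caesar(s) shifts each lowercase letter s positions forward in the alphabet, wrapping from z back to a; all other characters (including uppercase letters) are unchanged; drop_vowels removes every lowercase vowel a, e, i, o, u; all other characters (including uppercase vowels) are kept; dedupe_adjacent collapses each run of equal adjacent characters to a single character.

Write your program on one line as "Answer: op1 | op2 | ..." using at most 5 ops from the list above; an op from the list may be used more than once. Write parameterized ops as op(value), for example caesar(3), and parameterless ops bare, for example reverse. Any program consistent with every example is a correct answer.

caesar(8) | caesar(10) | drop_vowels | swapcase | reverse

Check, running the answer program on each example:
  "igeocvx" -> "qomwkdf" -> "aywgunp" -> "ywgnp" -> "YWGNP" -> "PNGWY"
  "ldatttos" -> "tlibbbwa" -> "dvslllgk" -> "dvslllgk" -> "DVSLLLGK" -> "KGLLLSVD"
  "mmtxf" -> "uubfn" -> "eelpx" -> "lpx" -> "LPX" -> "XPL"
  "udtxe" -> "clbfm" -> "mvlpw" -> "mvlpw" -> "MVLPW" -> "WPLVM"
  "rrnwjmnslrrf" -> "zzveruvatzzn" -> "jjfobefkdjjx" -> "jjfbfkdjjx" -> "JJFBFKDJJX" -> "XJJDKFBFJJ"
  "vrk" -> "dzs" -> "njc" -> "njc" -> "NJC" -> "CJN"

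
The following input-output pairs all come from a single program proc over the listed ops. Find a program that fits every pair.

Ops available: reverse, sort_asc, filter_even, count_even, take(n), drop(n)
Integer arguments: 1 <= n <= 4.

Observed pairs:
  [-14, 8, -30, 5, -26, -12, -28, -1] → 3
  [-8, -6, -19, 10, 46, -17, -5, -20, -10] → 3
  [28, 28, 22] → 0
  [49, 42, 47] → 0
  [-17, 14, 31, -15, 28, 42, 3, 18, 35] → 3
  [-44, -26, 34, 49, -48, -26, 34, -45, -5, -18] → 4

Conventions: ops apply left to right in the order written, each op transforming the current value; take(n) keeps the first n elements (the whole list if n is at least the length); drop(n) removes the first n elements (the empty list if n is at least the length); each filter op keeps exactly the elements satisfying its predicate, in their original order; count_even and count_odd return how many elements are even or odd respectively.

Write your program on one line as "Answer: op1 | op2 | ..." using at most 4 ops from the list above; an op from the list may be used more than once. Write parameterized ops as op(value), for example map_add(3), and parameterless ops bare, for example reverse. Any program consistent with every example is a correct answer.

drop(4) | sort_asc | count_even

Check, running the answer program on each example:
  [-14, 8, -30, 5, -26, -12, -28, -1] -> [-26, -12, -28, -1] -> [-28, -26, -12, -1] -> 3
  [-8, -6, -19, 10, 46, -17, -5, -20, -10] -> [46, -17, -5, -20, -10] -> [-20, -17, -10, -5, 46] -> 3
  [28, 28, 22] -> [] -> [] -> 0
  [49, 42, 47] -> [] -> [] -> 0
  [-17, 14, 31, -15, 28, 42, 3, 18, 35] -> [28, 42, 3, 18, 35] -> [3, 18, 28, 35, 42] -> 3
  [-44, -26, 34, 49, -48, -26, 34, -45, -5, -18] -> [-48, -26, 34, -45, -5, -18] -> [-48, -45, -26, -18, -5, 34] -> 4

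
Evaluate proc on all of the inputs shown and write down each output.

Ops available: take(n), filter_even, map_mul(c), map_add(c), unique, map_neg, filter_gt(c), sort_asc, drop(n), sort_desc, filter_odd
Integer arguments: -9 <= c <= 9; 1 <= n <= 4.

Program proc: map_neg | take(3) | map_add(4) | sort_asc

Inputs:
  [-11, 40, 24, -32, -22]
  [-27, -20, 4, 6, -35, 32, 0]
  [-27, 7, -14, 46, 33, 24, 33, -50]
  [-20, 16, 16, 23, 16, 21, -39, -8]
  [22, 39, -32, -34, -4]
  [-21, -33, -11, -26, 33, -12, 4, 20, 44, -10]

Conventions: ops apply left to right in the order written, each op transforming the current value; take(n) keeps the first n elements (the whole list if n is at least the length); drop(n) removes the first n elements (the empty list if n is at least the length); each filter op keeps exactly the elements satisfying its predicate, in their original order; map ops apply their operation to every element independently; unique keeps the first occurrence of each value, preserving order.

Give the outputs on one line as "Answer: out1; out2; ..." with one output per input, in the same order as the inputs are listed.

[-36, -20, 15]; [0, 24, 31]; [-3, 18, 31]; [-12, -12, 24]; [-35, -18, 36]; [15, 25, 37]

Execution, op by op:
  [-11, 40, 24, -32, -22] -> [11, -40, -24, 32, 22] -> [11, -40, -24] -> [15, -36, -20] -> [-36, -20, 15]
  [-27, -20, 4, 6, -35, 32, 0] -> [27, 20, -4, -6, 35, -32, 0] -> [27, 20, -4] -> [31, 24, 0] -> [0, 24, 31]
  [-27, 7, -14, 46, 33, 24, 33, -50] -> [27, -7, 14, -46, -33, -24, -33, 50] -> [27, -7, 14] -> [31, -3, 18] -> [-3, 18, 31]
  [-20, 16, 16, 23, 16, 21, -39, -8] -> [20, -16, -16, -23, -16, -21, 39, 8] -> [20, -16, -16] -> [24, -12, -12] -> [-12, -12, 24]
  [22, 39, -32, -34, -4] -> [-22, -39, 32, 34, 4] -> [-22, -39, 32] -> [-18, -35, 36] -> [-35, -18, 36]
  [-21, -33, -11, -26, 33, -12, 4, 20, 44, -10] -> [21, 33, 11, 26, -33, 12, -4, -20, -44, 10] -> [21, 33, 11] -> [25, 37, 15] -> [15, 25, 37]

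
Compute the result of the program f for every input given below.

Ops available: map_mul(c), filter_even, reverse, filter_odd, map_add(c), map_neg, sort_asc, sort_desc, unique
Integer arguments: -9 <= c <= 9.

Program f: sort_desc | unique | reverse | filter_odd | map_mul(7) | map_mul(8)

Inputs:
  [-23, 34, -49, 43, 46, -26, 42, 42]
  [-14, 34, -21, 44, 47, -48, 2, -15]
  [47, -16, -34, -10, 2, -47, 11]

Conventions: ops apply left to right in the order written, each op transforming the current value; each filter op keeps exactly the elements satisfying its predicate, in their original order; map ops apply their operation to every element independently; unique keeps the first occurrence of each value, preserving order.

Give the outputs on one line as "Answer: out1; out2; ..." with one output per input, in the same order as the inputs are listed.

Execution, op by op:
  [-23, 34, -49, 43, 46, -26, 42, 42] -> [46, 43, 42, 42, 34, -23, -26, -49] -> [46, 43, 42, 34, -23, -26, -49] -> [-49, -26, -23, 34, 42, 43, 46] -> [-49, -23, 43] -> [-343, -161, 301] -> [-2744, -1288, 2408]
  [-14, 34, -21, 44, 47, -48, 2, -15] -> [47, 44, 34, 2, -14, -15, -21, -48] -> [47, 44, 34, 2, -14, -15, -21, -48] -> [-48, -21, -15, -14, 2, 34, 44, 47] -> [-21, -15, 47] -> [-147, -105, 329] -> [-1176, -840, 2632]
  [47, -16, -34, -10, 2, -47, 11] -> [47, 11, 2, -10, -16, -34, -47] -> [47, 11, 2, -10, -16, -34, -47] -> [-47, -34, -16, -10, 2, 11, 47] -> [-47, 11, 47] -> [-329, 77, 329] -> [-2632, 616, 2632]

[-2744, -1288, 2408]; [-1176, -840, 2632]; [-2632, 616, 2632]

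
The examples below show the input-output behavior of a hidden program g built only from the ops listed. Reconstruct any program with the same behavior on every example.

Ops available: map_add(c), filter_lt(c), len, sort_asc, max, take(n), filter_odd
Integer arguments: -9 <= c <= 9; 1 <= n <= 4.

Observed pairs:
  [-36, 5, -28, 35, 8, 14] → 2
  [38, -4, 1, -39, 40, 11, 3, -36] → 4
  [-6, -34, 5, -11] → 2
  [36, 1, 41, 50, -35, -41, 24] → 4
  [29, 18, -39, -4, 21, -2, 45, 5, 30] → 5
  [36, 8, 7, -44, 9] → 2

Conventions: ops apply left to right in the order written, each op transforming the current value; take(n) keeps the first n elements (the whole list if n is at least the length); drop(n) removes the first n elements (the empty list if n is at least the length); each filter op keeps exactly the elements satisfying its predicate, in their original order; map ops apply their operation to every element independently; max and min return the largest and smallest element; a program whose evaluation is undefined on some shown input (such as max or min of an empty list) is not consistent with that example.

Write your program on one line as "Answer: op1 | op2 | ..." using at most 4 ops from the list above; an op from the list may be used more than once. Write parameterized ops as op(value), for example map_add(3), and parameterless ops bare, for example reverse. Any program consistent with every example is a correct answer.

sort_asc | filter_odd | map_add(-7) | len

Check, running the answer program on each example:
  [-36, 5, -28, 35, 8, 14] -> [-36, -28, 5, 8, 14, 35] -> [5, 35] -> [-2, 28] -> 2
  [38, -4, 1, -39, 40, 11, 3, -36] -> [-39, -36, -4, 1, 3, 11, 38, 40] -> [-39, 1, 3, 11] -> [-46, -6, -4, 4] -> 4
  [-6, -34, 5, -11] -> [-34, -11, -6, 5] -> [-11, 5] -> [-18, -2] -> 2
  [36, 1, 41, 50, -35, -41, 24] -> [-41, -35, 1, 24, 36, 41, 50] -> [-41, -35, 1, 41] -> [-48, -42, -6, 34] -> 4
  [29, 18, -39, -4, 21, -2, 45, 5, 30] -> [-39, -4, -2, 5, 18, 21, 29, 30, 45] -> [-39, 5, 21, 29, 45] -> [-46, -2, 14, 22, 38] -> 5
  [36, 8, 7, -44, 9] -> [-44, 7, 8, 9, 36] -> [7, 9] -> [0, 2] -> 2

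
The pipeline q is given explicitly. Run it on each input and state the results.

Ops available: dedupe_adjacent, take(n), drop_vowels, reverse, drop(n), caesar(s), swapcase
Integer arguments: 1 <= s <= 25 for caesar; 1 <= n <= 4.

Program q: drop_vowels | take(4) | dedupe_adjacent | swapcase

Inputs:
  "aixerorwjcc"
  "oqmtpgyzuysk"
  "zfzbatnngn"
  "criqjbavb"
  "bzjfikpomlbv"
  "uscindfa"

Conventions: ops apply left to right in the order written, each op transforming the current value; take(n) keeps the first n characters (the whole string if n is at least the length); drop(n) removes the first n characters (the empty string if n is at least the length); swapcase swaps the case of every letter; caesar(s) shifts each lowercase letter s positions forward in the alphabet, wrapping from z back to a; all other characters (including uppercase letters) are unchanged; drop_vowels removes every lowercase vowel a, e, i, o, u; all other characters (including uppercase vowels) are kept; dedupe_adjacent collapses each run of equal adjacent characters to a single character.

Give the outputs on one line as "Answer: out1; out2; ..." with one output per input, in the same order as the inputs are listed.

Execution, op by op:
  "aixerorwjcc" -> "xrrwjcc" -> "xrrw" -> "xrw" -> "XRW"
  "oqmtpgyzuysk" -> "qmtpgyzysk" -> "qmtp" -> "qmtp" -> "QMTP"
  "zfzbatnngn" -> "zfzbtnngn" -> "zfzb" -> "zfzb" -> "ZFZB"
  "criqjbavb" -> "crqjbvb" -> "crqj" -> "crqj" -> "CRQJ"
  "bzjfikpomlbv" -> "bzjfkpmlbv" -> "bzjf" -> "bzjf" -> "BZJF"
  "uscindfa" -> "scndf" -> "scnd" -> "scnd" -> "SCND"

"XRW"; "QMTP"; "ZFZB"; "CRQJ"; "BZJF"; "SCND"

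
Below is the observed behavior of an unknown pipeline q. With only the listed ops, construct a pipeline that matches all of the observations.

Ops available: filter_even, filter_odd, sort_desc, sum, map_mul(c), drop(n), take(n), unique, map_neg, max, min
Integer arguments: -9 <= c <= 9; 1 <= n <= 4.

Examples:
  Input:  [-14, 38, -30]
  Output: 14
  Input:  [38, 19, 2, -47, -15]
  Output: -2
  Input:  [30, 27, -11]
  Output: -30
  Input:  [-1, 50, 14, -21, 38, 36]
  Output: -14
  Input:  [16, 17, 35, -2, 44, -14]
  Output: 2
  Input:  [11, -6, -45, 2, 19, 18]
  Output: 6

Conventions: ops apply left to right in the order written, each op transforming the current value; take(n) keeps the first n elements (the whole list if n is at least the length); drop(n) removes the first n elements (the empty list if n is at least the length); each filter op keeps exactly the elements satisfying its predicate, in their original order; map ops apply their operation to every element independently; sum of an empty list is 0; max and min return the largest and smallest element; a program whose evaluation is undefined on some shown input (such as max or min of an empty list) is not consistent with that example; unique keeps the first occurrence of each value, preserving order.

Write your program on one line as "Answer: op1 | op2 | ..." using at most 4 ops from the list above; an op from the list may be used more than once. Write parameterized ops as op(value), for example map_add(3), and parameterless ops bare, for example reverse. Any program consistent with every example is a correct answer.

map_neg | filter_even | take(2) | max

Check, running the answer program on each example:
  [-14, 38, -30] -> [14, -38, 30] -> [14, -38, 30] -> [14, -38] -> 14
  [38, 19, 2, -47, -15] -> [-38, -19, -2, 47, 15] -> [-38, -2] -> [-38, -2] -> -2
  [30, 27, -11] -> [-30, -27, 11] -> [-30] -> [-30] -> -30
  [-1, 50, 14, -21, 38, 36] -> [1, -50, -14, 21, -38, -36] -> [-50, -14, -38, -36] -> [-50, -14] -> -14
  [16, 17, 35, -2, 44, -14] -> [-16, -17, -35, 2, -44, 14] -> [-16, 2, -44, 14] -> [-16, 2] -> 2
  [11, -6, -45, 2, 19, 18] -> [-11, 6, 45, -2, -19, -18] -> [6, -2, -18] -> [6, -2] -> 6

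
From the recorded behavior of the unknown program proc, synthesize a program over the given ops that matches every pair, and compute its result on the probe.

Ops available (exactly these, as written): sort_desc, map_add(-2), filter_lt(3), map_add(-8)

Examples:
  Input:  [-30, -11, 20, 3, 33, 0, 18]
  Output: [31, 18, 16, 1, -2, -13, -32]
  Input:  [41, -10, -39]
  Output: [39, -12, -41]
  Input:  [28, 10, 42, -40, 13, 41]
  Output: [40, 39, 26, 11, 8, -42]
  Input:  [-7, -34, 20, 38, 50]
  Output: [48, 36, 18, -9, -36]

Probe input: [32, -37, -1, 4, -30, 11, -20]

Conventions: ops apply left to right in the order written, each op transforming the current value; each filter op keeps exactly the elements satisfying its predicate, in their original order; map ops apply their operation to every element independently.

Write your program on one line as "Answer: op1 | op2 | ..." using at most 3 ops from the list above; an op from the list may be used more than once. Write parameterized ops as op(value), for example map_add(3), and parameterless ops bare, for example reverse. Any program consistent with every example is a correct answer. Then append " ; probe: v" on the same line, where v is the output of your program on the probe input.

map_add(-2) | sort_desc ; probe: [30, 9, 2, -3, -22, -32, -39]

Check, running the answer program on each example:
  [-30, -11, 20, 3, 33, 0, 18] -> [-32, -13, 18, 1, 31, -2, 16] -> [31, 18, 16, 1, -2, -13, -32]
  [41, -10, -39] -> [39, -12, -41] -> [39, -12, -41]
  [28, 10, 42, -40, 13, 41] -> [26, 8, 40, -42, 11, 39] -> [40, 39, 26, 11, 8, -42]
  [-7, -34, 20, 38, 50] -> [-9, -36, 18, 36, 48] -> [48, 36, 18, -9, -36]
  probe: [32, -37, -1, 4, -30, 11, -20] -> [30, -39, -3, 2, -32, 9, -22] -> [30, 9, 2, -3, -22, -32, -39]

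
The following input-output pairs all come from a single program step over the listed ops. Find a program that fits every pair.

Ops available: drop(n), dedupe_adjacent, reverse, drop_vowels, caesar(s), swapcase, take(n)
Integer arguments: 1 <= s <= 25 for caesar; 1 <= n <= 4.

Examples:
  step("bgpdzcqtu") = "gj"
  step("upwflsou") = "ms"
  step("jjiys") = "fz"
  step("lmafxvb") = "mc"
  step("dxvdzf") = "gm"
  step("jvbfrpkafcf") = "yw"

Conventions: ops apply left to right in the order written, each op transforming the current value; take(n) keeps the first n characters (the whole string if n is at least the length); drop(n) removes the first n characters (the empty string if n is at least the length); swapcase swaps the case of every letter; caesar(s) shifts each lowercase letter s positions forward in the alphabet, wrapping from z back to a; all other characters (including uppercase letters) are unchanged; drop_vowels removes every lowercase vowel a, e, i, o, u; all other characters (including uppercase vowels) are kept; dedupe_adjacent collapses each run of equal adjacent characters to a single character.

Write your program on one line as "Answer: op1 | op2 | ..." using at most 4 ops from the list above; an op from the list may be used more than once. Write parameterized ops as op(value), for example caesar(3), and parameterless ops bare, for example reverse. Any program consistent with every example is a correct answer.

caesar(7) | drop_vowels | drop(3) | take(2)

Check, running the answer program on each example:
  "bgpdzcqtu" -> "inwkgjxab" -> "nwkgjxb" -> "gjxb" -> "gj"
  "upwflsou" -> "bwdmszvb" -> "bwdmszvb" -> "mszvb" -> "ms"
  "jjiys" -> "qqpfz" -> "qqpfz" -> "fz" -> "fz"
  "lmafxvb" -> "sthmeci" -> "sthmc" -> "mc" -> "mc"
  "dxvdzf" -> "keckgm" -> "kckgm" -> "gm" -> "gm"
  "jvbfrpkafcf" -> "qcimywrhmjm" -> "qcmywrhmjm" -> "ywrhmjm" -> "yw"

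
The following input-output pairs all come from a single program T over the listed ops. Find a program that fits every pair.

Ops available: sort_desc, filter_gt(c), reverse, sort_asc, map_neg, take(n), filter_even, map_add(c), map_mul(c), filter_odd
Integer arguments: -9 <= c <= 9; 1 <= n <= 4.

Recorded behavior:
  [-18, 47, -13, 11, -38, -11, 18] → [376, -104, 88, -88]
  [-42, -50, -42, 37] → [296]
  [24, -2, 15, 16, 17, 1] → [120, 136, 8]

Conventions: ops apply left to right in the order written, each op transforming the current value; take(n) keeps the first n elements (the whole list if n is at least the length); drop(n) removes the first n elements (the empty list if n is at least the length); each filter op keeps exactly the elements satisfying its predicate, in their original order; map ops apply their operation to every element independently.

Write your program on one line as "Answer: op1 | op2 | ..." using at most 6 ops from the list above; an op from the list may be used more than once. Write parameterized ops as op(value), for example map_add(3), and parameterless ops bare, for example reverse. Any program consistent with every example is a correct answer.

map_neg | reverse | filter_odd | map_mul(-8) | reverse

Check, running the answer program on each example:
  [-18, 47, -13, 11, -38, -11, 18] -> [18, -47, 13, -11, 38, 11, -18] -> [-18, 11, 38, -11, 13, -47, 18] -> [11, -11, 13, -47] -> [-88, 88, -104, 376] -> [376, -104, 88, -88]
  [-42, -50, -42, 37] -> [42, 50, 42, -37] -> [-37, 42, 50, 42] -> [-37] -> [296] -> [296]
  [24, -2, 15, 16, 17, 1] -> [-24, 2, -15, -16, -17, -1] -> [-1, -17, -16, -15, 2, -24] -> [-1, -17, -15] -> [8, 136, 120] -> [120, 136, 8]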